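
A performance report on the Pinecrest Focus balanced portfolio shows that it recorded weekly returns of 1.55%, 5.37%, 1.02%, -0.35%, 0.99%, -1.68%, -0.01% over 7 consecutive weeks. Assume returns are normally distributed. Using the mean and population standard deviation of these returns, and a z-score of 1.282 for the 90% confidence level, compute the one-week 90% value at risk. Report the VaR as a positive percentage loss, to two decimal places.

Mean return r̄ = 6.890 / 7 = 0.9843%
Population std dev = √[29.4232 / 7] = 2.0502%
VaR = −(r̄ − z·σ) = −(0.9843 − 1.282 × 2.0502) = −(-1.6441) = 1.6441%

1.64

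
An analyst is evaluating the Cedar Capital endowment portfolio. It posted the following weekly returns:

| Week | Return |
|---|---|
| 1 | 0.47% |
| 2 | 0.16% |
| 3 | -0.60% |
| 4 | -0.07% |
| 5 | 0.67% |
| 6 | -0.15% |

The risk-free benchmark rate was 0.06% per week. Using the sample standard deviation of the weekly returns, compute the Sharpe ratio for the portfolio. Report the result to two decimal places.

Mean return r̄ = 0.480 / 6 = 0.0800%
Sample std dev = √[1.0444 / 5] = 0.4570%
Sharpe = (r̄ − rf) / σ = (0.0800 − 0.06) / 0.4570 = 0.0200 / 0.4570 = 0.0438

0.04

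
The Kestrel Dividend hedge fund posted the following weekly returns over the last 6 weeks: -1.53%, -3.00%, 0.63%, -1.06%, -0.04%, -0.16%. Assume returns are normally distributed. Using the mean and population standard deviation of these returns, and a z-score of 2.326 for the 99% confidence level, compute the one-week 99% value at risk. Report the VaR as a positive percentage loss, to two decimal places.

3.62

r̄ = (-1.53 − 3 + 0.63 − 1.06 − 0.04 − 0.16) / 6 = -5.160 / 6 = -0.8600%
Population σ = √[Σ(r − r̄)² / 6] = √[8.4510 / 6] = √1.4085 = 1.1868%
VaR = −(r̄ − z·σ) = −(-0.8600 − 2.326 × 1.1868) = −(-3.6205) = 3.6205%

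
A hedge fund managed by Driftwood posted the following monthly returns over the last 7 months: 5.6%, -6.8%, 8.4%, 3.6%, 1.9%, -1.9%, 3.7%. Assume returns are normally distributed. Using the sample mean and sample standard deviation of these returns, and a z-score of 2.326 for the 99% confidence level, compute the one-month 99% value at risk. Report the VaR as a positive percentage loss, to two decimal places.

r̄ = (5.6 − 6.8 + 8.4 + 3.6 + 1.9 − 1.9 + 3.7) / 7 = 2.0714%
Σ(r − r̄)² = (5.6 − 2.0714)² + (-6.8 − 2.0714)² + … = 151.9943
sample σ = √(151.9943 / 6) = √25.3324 = 5.0331%
VaR = −(r̄ − z·σ) = −(2.0714 − 2.326 × 5.0331) = −(-9.6356) = 9.6356%

9.64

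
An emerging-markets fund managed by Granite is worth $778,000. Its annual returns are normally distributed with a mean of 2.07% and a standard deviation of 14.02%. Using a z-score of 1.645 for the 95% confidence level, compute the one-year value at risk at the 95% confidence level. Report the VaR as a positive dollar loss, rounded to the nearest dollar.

Return at the 95% tail: μ − z·σ = 2.07% − 1.645 × 14.02% = 2.07 − 23.0629 = -20.9929%
VaR = −(-20.9929%) × $778,000 = 20.9929% × $778,000 = $163,325

$163,325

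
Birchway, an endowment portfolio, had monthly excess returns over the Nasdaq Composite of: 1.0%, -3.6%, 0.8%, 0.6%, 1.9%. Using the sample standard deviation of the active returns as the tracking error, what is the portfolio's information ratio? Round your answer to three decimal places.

r̄ = (1 − 3.6 + 0.8 + 0.6 + 1.9) / 5 = 0.1400%
Σ(r − r̄)² = (1 − 0.1400)² + (-3.6 − 0.1400)² + … = 18.4720
sample σ = √(18.4720 / 4) = √4.6180 = 2.1490%
IR = r̄ / tracking error = 0.1400 / 2.1490 = 0.0651

0.065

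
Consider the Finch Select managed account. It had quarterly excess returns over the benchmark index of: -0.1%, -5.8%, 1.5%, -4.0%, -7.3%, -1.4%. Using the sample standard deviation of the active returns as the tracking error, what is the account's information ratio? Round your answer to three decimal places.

r̄ = (-0.1 − 5.8 + 1.5 − 4 − 7.3 − 1.4) / 6 = -2.8500%
Sample σ = √[Σ(r − r̄)² / 5] = √[58.4150 / 5] = √11.6830 = 3.4180%
IR = r̄ / tracking error = -2.8500 / 3.4180 = -0.8338

-0.834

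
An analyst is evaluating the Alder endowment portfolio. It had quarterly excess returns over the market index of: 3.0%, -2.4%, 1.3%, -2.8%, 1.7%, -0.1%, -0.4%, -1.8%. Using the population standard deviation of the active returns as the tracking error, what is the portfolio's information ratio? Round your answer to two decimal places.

r̄ = (3 − 2.4 + 1.3 − 2.8 + 1.7 − 0.1 − 0.4 − 1.8) / 8 = -0.1875%
Population σ = √[Σ(r − r̄)² / 8] = √[30.3088 / 8] = √3.7886 = 1.9464%
IR = r̄ / tracking error = -0.1875 / 1.9464 = -0.0963

-0.10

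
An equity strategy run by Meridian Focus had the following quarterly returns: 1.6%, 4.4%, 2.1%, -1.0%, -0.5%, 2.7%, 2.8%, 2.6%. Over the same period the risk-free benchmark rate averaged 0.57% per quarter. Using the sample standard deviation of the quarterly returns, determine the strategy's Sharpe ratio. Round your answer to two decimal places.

r̄ = (1.6 + 4.4 + 2.1 − 1 − 0.5 + 2.7 + 2.8 + 2.6) / 8 = 1.8375%
Σ(r − r̄)² = (1.6 − 1.8375)² + (4.4 − 1.8375)² + (2.1 − 1.8375)² + … = 22.4588
σ = √[22.4588 / 7] = 1.7912%
Sharpe = (r̄ − rf) / σ = (1.8375 − 0.57) / 1.7912 = 1.2675 / 1.7912 = 0.7076

0.71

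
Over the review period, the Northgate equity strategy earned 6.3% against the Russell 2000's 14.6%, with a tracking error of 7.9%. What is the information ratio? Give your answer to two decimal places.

IR = (Rp − Rb) / TE = (6.3% − 14.6%) / 7.9% = -8.30% / 7.9% = -1.0506

-1.05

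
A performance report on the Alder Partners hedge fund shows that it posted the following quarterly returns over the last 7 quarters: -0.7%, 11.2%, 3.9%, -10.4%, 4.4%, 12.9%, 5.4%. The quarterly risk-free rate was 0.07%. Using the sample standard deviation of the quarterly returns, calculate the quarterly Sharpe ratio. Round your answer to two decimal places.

Mean return r̄ = 26.70 / 7 = 3.8143%
Σ(r − r̄)² = 362.3886; sample σ = √(362.3886/6) = 7.7716%
Sharpe = (r̄ − rf) / σ = (3.8143 − 0.07) / 7.7716 = 3.7443 / 7.7716 = 0.4818

0.48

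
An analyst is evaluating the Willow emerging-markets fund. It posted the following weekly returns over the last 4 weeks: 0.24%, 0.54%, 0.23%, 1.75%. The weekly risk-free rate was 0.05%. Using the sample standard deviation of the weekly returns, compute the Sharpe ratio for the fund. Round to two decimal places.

0.89

r̄ = (0.24 + 0.54 + 0.23 + 1.75) / 4 = 0.6900%
Σ(r − r̄)² = (0.24 − 0.6900)² + (0.54 − 0.6900)² + (0.23 − 0.6900)² + … = 1.5602
σ = √[1.5602 / 3] = 0.7212%
Sharpe = (r̄ − rf) / σ = (0.6900 − 0.05) / 0.7212 = 0.6400 / 0.7212 = 0.8874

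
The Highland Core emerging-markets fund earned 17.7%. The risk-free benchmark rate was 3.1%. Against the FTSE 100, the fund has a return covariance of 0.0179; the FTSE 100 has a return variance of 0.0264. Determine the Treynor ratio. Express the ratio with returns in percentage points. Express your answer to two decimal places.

β = Cov / Var = 0.0179 / 0.0264 = 0.6780
Treynor = (Rp − Rf) / β = (17.7% − 3.1%) / 0.6780 = 14.60 / 0.6780 = 21.5339

21.53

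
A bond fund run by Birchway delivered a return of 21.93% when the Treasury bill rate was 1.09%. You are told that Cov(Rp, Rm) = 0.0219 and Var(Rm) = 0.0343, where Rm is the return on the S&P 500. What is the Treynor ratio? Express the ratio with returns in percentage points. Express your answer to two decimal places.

32.64

β = Cov / Var = 0.0219 / 0.0343 = 0.6385
Treynor = (Rp − Rf) / β = (21.93% − 1.09%) / 0.6385 = 20.84 / 0.6385 = 32.6390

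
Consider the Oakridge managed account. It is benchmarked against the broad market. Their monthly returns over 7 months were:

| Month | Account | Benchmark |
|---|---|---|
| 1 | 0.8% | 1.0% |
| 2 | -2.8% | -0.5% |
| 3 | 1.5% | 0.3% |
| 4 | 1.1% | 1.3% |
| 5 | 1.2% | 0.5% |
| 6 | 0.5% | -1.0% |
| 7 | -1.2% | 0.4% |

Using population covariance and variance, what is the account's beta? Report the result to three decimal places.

0.875

r̄p = 0.1571%,  r̄m = 0.2857%
Cov = Σ(rp − r̄p)(rm − r̄m) / 7 = 0.4837
Var(rm) = Σ(rm − r̄m)² / 7 = 0.5527
β = Cov / Var = 0.4837 / 0.5527 = 0.8752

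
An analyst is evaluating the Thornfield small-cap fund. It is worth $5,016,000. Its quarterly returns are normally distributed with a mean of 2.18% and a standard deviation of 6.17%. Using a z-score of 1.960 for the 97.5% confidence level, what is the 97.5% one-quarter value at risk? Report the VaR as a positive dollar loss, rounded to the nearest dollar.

$497,246

Return at the 97.5% tail: μ − z·σ = 2.18% − 1.960 × 6.17% = 2.18 − 12.0932 = -9.9132%
VaR = −(-9.9132%) × $5,016,000 = 9.9132% × $5,016,000 = $497,246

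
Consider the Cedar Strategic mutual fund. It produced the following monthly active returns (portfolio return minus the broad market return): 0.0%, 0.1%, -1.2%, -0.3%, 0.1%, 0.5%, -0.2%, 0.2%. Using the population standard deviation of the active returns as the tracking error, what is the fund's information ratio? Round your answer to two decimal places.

r̄ = (0 + 0.1 − 1.2 − 0.3 + 0.1 + 0.5 − 0.2 + 0.2) / 8 = -0.1000%
Σ(r − r̄)² = (0 − (-0.1000))² + (0.1 − (-0.1000))² + … = 1.8000
population σ = √(1.8000 / 8) = √0.2250 = 0.4743%
IR = r̄ / tracking error = -0.1000 / 0.4743 = -0.2108

-0.21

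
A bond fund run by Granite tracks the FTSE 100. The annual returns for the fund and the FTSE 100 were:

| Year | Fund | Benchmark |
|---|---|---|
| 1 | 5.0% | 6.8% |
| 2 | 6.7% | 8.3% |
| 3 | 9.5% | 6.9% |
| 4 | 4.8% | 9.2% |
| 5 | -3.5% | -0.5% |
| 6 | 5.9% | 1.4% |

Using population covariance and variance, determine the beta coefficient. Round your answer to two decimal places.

0.74

r̄p = 4.7333%,  r̄m = 5.3500%
Cov = Σ(rp − r̄p)(rm − r̄m) / 6 = 9.5650
Var(rm) = Σ(rm − r̄m)² / 6 = 12.9758
β = Cov / Var = 9.5650 / 12.9758 = 0.7371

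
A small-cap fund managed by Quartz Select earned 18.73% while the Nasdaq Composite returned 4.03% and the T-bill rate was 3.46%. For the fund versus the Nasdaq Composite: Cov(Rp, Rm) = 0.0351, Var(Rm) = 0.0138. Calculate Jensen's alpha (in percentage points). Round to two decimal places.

13.82

β = Cov / Var = 0.0351 / 0.0138 = 2.5435
E[R] = Rf + β(Rm − Rf) = 3.46% + 2.5435 × (4.03% − 3.46%) = 4.9098%
α = Rp − E[R] = 18.73% − 4.9098% = 13.8202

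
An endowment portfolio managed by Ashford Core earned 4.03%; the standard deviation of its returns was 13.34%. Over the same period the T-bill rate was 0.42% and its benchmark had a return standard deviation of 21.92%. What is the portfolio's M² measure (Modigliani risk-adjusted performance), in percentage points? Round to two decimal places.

6.35

Sharpe = (Rp − Rf) / σp = (4.03% − 0.42%) / 13.34% = 0.2706
M² = Rf + Sharpe × σm = 0.42% + 0.2706 × 21.92% = 6.3516%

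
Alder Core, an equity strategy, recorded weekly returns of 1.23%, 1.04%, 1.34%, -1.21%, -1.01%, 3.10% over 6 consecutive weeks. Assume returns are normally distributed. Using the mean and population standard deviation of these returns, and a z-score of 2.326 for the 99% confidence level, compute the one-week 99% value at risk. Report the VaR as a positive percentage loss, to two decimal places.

2.69

Mean return r̄ = 4.490 / 6 = 0.7483%
Σ(r − r̄)² = 13.1243; population σ = √(13.1243/6) = 1.4790%
VaR = −(r̄ − z·σ) = −(0.7483 − 2.326 × 1.4790) = −(-2.6919) = 2.6919%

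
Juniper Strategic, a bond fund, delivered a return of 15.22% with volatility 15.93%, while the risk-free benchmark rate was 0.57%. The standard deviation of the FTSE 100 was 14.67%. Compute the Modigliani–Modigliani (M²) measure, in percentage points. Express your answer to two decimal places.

14.06

Sharpe = (Rp − Rf) / σp = (15.22% − 0.57%) / 15.93% = 0.9196
M² = Rf + Sharpe × σm = 0.57% + 0.9196 × 14.67% = 14.0605%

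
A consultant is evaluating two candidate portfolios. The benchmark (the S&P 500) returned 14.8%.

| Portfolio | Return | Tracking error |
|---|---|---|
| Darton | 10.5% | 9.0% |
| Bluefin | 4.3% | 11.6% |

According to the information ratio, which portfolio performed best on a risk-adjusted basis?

Darton

Darton: IR = (10.5% − 14.8%) / 9.0% = -0.478
Bluefin: IR = (4.3% − 14.8%) / 11.6% = -0.905
Highest: Darton (-0.478).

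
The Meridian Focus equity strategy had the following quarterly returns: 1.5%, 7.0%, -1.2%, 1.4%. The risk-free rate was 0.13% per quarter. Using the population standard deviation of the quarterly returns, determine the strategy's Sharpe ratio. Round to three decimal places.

r̄ = (1.5 + 7 − 1.2 + 1.4) / 4 = 8.70 / 4 = 2.1750%
Population std dev = √[35.7275 / 4] = 2.9886%
Sharpe = (r̄ − rf) / σ = (2.1750 − 0.13) / 2.9886 = 2.0450 / 2.9886 = 0.6843

0.684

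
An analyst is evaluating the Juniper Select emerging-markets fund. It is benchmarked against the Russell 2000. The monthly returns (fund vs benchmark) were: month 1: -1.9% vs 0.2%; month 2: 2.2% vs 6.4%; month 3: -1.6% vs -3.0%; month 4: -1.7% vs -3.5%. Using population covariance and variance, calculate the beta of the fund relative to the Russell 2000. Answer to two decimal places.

0.39

r̄p = -0.7500%,  r̄m = 0.0250%
Cov = Σ(rp − r̄p)(rm − r̄m) / 4 = 6.1313
Var(rm) = Σ(rm − r̄m)² / 4 = 15.5619
β = Cov / Var = 6.1313 / 15.5619 = 0.3940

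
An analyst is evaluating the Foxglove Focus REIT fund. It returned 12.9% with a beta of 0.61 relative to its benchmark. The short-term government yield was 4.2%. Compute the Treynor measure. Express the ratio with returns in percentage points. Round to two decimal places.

14.26

Treynor = (Rp − Rf) / β = (12.9% − 4.2%) / 0.61 = 8.70 / 0.61 = 14.2623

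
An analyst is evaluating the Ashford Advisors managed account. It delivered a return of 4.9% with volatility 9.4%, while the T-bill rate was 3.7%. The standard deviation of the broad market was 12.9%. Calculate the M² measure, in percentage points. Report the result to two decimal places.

Sharpe = (Rp − Rf) / σp = (4.9% − 3.7%) / 9.4% = 0.1277
M² = Rf + Sharpe × σm = 3.7% + 0.1277 × 12.9% = 5.3473%

5.35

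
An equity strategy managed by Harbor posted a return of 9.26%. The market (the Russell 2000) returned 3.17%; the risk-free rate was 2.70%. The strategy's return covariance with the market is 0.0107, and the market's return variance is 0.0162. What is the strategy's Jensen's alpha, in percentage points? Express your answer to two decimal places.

6.25

β = Cov / Var = 0.0107 / 0.0162 = 0.6605
E[R] = Rf + β(Rm − Rf) = 2.70% + 0.6605 × (3.17% − 2.70%) = 3.0104%
α = Rp − E[R] = 9.26% − 3.0104% = 6.2496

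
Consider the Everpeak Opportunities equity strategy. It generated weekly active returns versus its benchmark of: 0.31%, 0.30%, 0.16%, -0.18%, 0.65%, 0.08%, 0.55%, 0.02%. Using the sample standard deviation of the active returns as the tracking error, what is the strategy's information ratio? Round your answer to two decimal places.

r̄ = (0.31 + 0.3 + 0.16 − 0.18 + 0.65 + 0.08 + 0.55 + 0.02) / 8 = 1.890 / 8 = 0.2363%
Σ(r − r̄)² = 0.5294; sample σ = √(0.5294/7) = 0.2750%
IR = r̄ / tracking error = 0.2363 / 0.2750 = 0.8593

0.86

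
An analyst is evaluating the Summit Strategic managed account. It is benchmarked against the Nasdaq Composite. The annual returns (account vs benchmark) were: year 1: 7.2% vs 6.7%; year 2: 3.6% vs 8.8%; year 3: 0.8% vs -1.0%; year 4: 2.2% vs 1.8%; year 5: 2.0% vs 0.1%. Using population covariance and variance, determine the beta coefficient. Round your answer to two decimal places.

r̄p = 3.1600%,  r̄m = 3.2800%
Cov = Σ(rp − r̄p)(rm − r̄m) / 5 = 6.2912
Var(rm) = Σ(rm − r̄m)² / 5 = 14.5576
β = Cov / Var = 6.2912 / 14.5576 = 0.4322

0.43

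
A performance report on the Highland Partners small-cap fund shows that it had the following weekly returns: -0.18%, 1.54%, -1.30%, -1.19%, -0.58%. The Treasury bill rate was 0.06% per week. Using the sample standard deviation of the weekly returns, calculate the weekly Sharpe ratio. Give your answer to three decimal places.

r̄ = (-0.18 + 1.54 − 1.3 − 1.19 − 0.58) / 5 = -0.3420%
Σ(r − r̄)² = (-0.18 − (-0.3420))² + (1.54 − (-0.3420))² + (-1.3 − (-0.3420))² + … = 5.2617
σ = √[5.2617 / 4] = 1.1469%
Sharpe = (r̄ − rf) / σ = (-0.3420 − 0.06) / 1.1469 = -0.4020 / 1.1469 = -0.3505

-0.351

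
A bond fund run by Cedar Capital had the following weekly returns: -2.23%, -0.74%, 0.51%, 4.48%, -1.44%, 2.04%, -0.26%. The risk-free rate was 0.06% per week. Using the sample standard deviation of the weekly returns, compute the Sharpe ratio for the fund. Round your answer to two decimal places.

r̄ = (-2.23 − 0.74 + 0.51 + 4.48 − 1.44 + 2.04 − 0.26) / 7 = 2.360 / 7 = 0.3371%
Σ(r − r̄)² = 31.3581; sample σ = √(31.3581/6) = 2.2861%
Sharpe = (r̄ − rf) / σ = (0.3371 − 0.06) / 2.2861 = 0.2771 / 2.2861 = 0.1212

0.12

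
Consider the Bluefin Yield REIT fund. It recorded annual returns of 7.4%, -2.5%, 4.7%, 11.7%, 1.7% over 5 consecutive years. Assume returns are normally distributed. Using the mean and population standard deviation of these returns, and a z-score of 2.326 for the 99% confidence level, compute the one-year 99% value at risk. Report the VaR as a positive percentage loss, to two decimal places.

6.66

Mean return r̄ = 23.00 / 5 = 4.6000%
Σ(r − r̄)² = 117.0800; population σ = √(117.0800/5) = 4.8390%
VaR = −(r̄ − z·σ) = −(4.6000 − 2.326 × 4.8390) = −(-6.6555) = 6.6555%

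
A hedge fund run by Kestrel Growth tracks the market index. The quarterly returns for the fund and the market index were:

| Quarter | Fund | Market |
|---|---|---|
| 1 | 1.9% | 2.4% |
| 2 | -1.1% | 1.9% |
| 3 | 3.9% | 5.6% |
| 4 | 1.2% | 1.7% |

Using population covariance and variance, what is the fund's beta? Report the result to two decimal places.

r̄p = 1.4750%,  r̄m = 2.9000%
Cov = Σ(rp − r̄p)(rm − r̄m) / 4 = 2.3100
Var(rm) = Σ(rm − r̄m)² / 4 = 2.4950
β = Cov / Var = 2.3100 / 2.4950 = 0.9259

0.93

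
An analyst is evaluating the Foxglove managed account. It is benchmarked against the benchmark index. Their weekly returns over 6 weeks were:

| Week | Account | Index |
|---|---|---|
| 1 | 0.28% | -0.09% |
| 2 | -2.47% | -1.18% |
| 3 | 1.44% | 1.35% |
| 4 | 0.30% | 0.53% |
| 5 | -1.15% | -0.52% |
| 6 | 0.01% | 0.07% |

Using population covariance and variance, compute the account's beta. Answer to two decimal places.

1.49

r̄p = -0.2650%,  r̄m = 0.0267%
Cov = Σ(rp − r̄p)(rm − r̄m) / 6 = 0.9389
Var(rm) = Σ(rm − r̄m)² / 6 = 0.6292
β = Cov / Var = 0.9389 / 0.6292 = 1.4922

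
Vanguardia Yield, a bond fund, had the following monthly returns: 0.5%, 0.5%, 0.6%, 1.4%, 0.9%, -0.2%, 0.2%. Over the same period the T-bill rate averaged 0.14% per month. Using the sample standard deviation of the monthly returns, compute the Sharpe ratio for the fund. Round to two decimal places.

r̄ = (0.5 + 0.5 + 0.6 + 1.4 + 0.9 − 0.2 + 0.2) / 7 = 0.5571%
Σ(r − r̄)² = (0.5 − 0.5571)² + (0.5 − 0.5571)² + … = 1.5371
sample σ = √(1.5371 / 6) = √0.2562 = 0.5062%
Sharpe = (r̄ − rf) / σ = (0.5571 − 0.14) / 0.5062 = 0.4171 / 0.5062 = 0.8240

0.82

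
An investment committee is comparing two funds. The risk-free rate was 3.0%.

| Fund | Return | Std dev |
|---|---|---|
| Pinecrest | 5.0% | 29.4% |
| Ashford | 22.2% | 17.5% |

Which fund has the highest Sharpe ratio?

Ashford

Pinecrest: Sharpe ratio = (5.0% − 3.0%) / 29.4% = 0.068
Ashford: Sharpe ratio = (22.2% − 3.0%) / 17.5% = 1.097
Highest: Ashford (1.097).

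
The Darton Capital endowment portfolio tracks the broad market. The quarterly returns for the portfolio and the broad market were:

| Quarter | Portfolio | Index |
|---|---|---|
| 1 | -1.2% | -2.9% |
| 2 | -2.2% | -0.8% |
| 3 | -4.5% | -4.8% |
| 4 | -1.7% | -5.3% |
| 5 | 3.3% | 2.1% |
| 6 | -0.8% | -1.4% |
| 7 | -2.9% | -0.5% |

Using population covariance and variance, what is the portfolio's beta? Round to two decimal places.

r̄p = -1.4286%,  r̄m = -1.9429%
Cov = Σ(rp − r̄p)(rm − r̄m) / 7 = 3.7031
Var(rm) = Σ(rm − r̄m)² / 7 = 5.7682
β = Cov / Var = 3.7031 / 5.7682 = 0.6420

0.64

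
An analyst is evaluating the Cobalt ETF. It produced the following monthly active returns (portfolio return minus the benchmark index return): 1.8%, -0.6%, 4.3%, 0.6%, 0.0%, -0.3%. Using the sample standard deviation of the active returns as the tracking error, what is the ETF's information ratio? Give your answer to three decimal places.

0.525

r̄ = (1.8 − 0.6 + 4.3 + 0.6 + 0 − 0.3) / 6 = 0.9667%
Σ(r − r̄)² = 16.9333; sample σ = √(16.9333/5) = 1.8403%
IR = r̄ / tracking error = 0.9667 / 1.8403 = 0.5253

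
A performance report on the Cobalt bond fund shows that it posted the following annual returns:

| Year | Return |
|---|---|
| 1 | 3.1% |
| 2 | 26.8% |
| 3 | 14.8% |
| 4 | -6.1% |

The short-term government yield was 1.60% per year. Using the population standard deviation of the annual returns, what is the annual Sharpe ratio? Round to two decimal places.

0.65

Mean return r̄ = 38.60 / 4 = 9.6500%
Population σ = √[Σ(r − r̄)² / 4] = √[611.6100 / 4] = √152.9025 = 12.3654%
Sharpe = (r̄ − rf) / σ = (9.6500 − 1.6) / 12.3654 = 8.0500 / 12.3654 = 0.6510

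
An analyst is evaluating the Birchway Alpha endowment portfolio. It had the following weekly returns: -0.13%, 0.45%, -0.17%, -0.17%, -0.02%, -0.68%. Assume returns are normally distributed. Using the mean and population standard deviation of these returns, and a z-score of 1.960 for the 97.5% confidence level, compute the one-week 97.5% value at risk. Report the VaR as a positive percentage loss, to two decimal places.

0.77

r̄ = (-0.13 + 0.45 − 0.17 − 0.17 − 0.02 − 0.68) / 6 = -0.1200%
Σ(r − r̄)² = (-0.13 − (-0.1200))² + (0.45 − (-0.1200))² + (-0.17 − (-0.1200))² + … = 0.6536
σ = √[0.6536 / 6] = 0.3301%
VaR = −(r̄ − z·σ) = −(-0.1200 − 1.960 × 0.3301) = −(-0.7670) = 0.7670%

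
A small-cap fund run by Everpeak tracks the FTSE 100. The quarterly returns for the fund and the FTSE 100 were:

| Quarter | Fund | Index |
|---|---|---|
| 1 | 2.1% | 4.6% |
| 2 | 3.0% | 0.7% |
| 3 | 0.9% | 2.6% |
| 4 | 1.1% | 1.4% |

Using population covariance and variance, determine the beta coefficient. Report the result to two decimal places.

-0.10

r̄p = 1.7750%,  r̄m = 2.3250%
Cov = Σ(rp − r̄p)(rm − r̄m) / 4 = -0.2169
Var(rm) = Σ(rm − r̄m)² / 4 = 2.1869
β = Cov / Var = -0.2169 / 2.1869 = -0.0992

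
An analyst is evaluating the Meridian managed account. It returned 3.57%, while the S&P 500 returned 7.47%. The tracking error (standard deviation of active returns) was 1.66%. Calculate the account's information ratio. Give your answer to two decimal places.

IR = (Rp − Rb) / TE = (3.57% − 7.47%) / 1.66% = -3.90% / 1.66% = -2.3494

-2.35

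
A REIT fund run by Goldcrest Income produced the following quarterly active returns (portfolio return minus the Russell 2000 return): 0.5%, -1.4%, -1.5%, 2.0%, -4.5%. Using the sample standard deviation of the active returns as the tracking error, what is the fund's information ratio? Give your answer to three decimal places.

-0.401

μ = (0.5 − 1.4 − 1.5 + 2 − 4.5) / 5 = -0.9800%
Σ(r − μ)² = 23.9080; sample σ = √(23.9080/4) = 2.4448%
IR = μ / tracking error = -0.9800 / 2.4448 = -0.4009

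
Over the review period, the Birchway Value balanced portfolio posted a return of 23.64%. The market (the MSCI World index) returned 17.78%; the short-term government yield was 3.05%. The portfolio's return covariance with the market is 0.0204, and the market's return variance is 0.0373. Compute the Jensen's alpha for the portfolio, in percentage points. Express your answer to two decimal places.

β = Cov / Var = 0.0204 / 0.0373 = 0.5469
E[R] = Rf + β(Rm − Rf) = 3.05% + 0.5469 × (17.78% − 3.05%) = 11.1058%
α = Rp − E[R] = 23.64% − 11.1058% = 12.5342

12.53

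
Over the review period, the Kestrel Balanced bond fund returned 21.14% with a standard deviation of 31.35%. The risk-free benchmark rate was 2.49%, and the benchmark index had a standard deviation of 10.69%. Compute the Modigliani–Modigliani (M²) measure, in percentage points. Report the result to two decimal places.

Sharpe = (Rp − Rf) / σp = (21.14% − 2.49%) / 31.35% = 0.5949
M² = Rf + Sharpe × σm = 2.49% + 0.5949 × 10.69% = 8.8495%

8.85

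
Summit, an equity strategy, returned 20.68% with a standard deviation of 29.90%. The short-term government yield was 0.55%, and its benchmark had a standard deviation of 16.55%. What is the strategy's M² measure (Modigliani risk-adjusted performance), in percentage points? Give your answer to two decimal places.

Sharpe = (Rp − Rf) / σp = (20.68% − 0.55%) / 29.90% = 0.6732
M² = Rf + Sharpe × σm = 0.55% + 0.6732 × 16.55% = 11.6915%

11.69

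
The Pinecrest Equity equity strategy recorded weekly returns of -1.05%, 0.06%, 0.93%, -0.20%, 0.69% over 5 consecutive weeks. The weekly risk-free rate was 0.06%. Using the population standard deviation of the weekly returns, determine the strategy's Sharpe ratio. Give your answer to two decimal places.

0.04

r̄ = (-1.05 + 0.06 + 0.93 − 0.2 + 0.69) / 5 = 0.0860%
Σ(r − r̄)² = 2.4501; population σ = √(2.4501/5) = 0.7000%
Sharpe = (r̄ − rf) / σ = (0.0860 − 0.06) / 0.7000 = 0.0260 / 0.7000 = 0.0371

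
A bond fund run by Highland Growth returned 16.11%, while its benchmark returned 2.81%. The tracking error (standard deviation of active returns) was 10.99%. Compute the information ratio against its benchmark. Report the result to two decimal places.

1.21

IR = (Rp − Rb) / TE = (16.11% − 2.81%) / 10.99% = 13.30% / 10.99% = 1.2102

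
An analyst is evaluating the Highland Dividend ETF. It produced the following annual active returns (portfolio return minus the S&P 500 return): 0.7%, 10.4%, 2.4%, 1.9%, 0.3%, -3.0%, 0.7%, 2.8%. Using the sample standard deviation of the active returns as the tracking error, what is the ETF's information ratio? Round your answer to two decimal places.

0.53

μ = (0.7 + 10.4 + 2.4 + 1.9 + 0.3 − 3 + 0.7 + 2.8) / 8 = 2.0250%
Σ(r − μ)² = 102.6350; sample σ = √(102.6350/7) = 3.8291%
IR = μ / tracking error = 2.0250 / 3.8291 = 0.5288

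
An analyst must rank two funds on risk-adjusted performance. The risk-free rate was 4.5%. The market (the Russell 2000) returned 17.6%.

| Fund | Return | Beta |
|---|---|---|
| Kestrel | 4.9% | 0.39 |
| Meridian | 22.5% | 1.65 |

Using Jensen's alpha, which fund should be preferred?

Meridian

Kestrel: α = 4.9% − [4.5% + 0.39 × (17.6% − 4.5%)] = -4.709
Meridian: α = 22.5% − [4.5% + 1.65 × (17.6% − 4.5%)] = -3.615
Highest: Meridian (-3.615).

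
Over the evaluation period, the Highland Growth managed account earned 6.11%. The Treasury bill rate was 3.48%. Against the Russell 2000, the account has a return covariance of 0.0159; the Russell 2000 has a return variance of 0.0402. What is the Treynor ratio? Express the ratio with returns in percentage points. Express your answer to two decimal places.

6.65

β = Cov / Var = 0.0159 / 0.0402 = 0.3955
Treynor = (Rp − Rf) / β = (6.11% − 3.48%) / 0.3955 = 2.63 / 0.3955 = 6.6498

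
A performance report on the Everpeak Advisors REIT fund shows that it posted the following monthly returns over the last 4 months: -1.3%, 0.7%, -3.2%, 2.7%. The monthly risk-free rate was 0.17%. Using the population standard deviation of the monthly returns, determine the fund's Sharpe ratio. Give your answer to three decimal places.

-0.202

r̄ = (-1.3 + 0.7 − 3.2 + 2.7) / 4 = -0.2750%
Population std dev = √[19.4075 / 4] = 2.2027%
Sharpe = (r̄ − rf) / σ = (-0.2750 − 0.17) / 2.2027 = -0.4450 / 2.2027 = -0.2020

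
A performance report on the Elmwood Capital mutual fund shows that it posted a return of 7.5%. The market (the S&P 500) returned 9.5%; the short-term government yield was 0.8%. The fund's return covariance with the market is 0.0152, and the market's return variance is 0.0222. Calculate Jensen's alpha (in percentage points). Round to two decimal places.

0.74

β = Cov / Var = 0.0152 / 0.0222 = 0.6847
E[R] = Rf + β(Rm − Rf) = 0.8% + 0.6847 × (9.5% − 0.8%) = 6.7569%
α = Rp − E[R] = 7.5% − 6.7569% = 0.7431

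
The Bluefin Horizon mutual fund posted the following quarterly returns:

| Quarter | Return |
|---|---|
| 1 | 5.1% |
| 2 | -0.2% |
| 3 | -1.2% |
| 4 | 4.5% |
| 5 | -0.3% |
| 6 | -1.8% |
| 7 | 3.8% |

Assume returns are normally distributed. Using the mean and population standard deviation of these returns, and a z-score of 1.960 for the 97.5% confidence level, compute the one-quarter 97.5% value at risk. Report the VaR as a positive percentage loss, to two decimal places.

3.90

r̄ = (5.1 − 0.2 − 1.2 + 4.5 − 0.3 − 1.8 + 3.8) / 7 = 1.4143%
Σ(r − r̄)² = (5.1 − 1.4143)² + (-0.2 − 1.4143)² + (-1.2 − 1.4143)² + … = 51.5086
σ = √[51.5086 / 7] = 2.7126%
VaR = −(r̄ − z·σ) = −(1.4143 − 1.960 × 2.7126) = −(-3.9024) = 3.9024%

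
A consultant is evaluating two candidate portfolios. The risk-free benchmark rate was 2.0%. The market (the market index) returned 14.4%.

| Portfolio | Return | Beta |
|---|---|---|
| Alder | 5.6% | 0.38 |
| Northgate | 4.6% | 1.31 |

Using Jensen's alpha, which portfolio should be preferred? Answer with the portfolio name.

Alder

Alder: α = 5.6% − [2.0% + 0.38 × (14.4% − 2.0%)] = -1.112
Northgate: α = 4.6% − [2.0% + 1.31 × (14.4% − 2.0%)] = -13.644
Highest: Alder (-1.112).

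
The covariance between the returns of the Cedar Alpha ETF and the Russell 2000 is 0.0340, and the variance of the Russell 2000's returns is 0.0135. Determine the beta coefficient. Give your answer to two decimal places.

2.52

β = Cov(Rp, Rm) / Var(Rm) = 0.0340 / 0.0135 = 2.5185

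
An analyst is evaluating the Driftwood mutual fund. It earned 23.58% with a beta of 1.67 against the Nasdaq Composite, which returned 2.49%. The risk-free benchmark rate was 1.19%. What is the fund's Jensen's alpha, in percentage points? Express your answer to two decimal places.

20.22

CAPM expected return = Rf + β(Rm − Rf) = 1.19% + 1.67 × (2.49% − 1.19%) = 1.19 + 1.67 × 1.30 = 3.3610%
Jensen's α = Rp − E[R] = 23.58% − 3.3610% = 20.2190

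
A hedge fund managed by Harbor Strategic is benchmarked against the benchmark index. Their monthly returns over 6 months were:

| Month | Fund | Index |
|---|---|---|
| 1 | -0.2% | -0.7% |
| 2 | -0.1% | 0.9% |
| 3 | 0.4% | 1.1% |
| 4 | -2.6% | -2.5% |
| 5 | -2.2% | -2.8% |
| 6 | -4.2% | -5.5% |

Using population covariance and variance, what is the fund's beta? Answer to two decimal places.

0.70

r̄p = -1.4833%,  r̄m = -1.5833%
Cov = Σ(rp − r̄p)(rm − r̄m) / 6 = 3.6931
Var(rm) = Σ(rm − r̄m)² / 6 = 5.3014
β = Cov / Var = 3.6931 / 5.3014 = 0.6966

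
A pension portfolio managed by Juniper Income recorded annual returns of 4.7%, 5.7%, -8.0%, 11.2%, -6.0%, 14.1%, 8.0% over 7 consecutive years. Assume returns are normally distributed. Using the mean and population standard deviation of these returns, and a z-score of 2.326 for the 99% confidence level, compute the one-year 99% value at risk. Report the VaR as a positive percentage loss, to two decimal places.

13.71

μ = (4.7 + 5.7 − 8 + 11.2 − 6 + 14.1 + 8) / 7 = 29.70 / 7 = 4.2429%
Σ(r − μ)² = (4.7 − 4.2429)² + (5.7 − 4.2429)² + (-8 − 4.2429)² + … = 416.8171
population σ = √(416.8171 / 7) = √59.5453 = 7.7166%
VaR = −(μ − z·σ) = −(4.2429 − 2.326 × 7.7166) = −(-13.7059) = 13.7059%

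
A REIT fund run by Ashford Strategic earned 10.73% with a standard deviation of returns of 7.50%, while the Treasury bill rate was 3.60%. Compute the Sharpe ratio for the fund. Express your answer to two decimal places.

Sharpe = (Rp − Rf) / σp = (10.73% − 3.60%) / 7.50% = 7.13% / 7.50% = 0.9507

0.95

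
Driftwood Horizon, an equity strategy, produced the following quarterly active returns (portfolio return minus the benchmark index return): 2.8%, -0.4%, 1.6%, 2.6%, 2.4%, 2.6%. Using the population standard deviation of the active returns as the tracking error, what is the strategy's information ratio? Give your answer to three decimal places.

1.739

μ = (2.8 − 0.4 + 1.6 + 2.6 + 2.4 + 2.6) / 6 = 1.9333%
Population σ = √[Σ(r − μ)² / 6] = √[7.4133 / 6] = √1.2356 = 1.1116%
IR = μ / tracking error = 1.9333 / 1.1116 = 1.7392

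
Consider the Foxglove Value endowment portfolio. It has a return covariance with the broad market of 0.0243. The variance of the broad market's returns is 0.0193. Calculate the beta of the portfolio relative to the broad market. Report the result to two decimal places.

β = Cov(Rp, Rm) / Var(Rm) = 0.0243 / 0.0193 = 1.2591

1.26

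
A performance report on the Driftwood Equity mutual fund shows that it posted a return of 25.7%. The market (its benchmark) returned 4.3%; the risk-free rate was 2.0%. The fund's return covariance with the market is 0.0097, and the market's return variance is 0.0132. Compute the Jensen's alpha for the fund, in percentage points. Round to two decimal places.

β = Cov / Var = 0.0097 / 0.0132 = 0.7348
E[R] = Rf + β(Rm − Rf) = 2.0% + 0.7348 × (4.3% − 2.0%) = 3.6900%
α = Rp − E[R] = 25.7% − 3.6900% = 22.0100

22.01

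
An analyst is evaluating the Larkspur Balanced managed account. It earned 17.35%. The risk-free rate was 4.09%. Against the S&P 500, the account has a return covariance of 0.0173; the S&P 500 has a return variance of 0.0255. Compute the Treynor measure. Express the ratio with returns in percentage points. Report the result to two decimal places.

19.55

β = Cov / Var = 0.0173 / 0.0255 = 0.6784
Treynor = (Rp − Rf) / β = (17.35% − 4.09%) / 0.6784 = 13.26 / 0.6784 = 19.5460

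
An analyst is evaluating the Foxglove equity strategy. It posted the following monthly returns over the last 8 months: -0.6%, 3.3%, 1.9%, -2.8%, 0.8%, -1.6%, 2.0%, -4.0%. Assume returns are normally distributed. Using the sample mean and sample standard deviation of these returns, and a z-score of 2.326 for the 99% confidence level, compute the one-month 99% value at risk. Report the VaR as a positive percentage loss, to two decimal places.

6.07

r̄ = (-0.6 + 3.3 + 1.9 − 2.8 + 0.8 − 1.6 + 2 − 4) / 8 = -0.1250%
Σ(r − r̄)² = (-0.6 − (-0.1250))² + (3.3 − (-0.1250))² + … = 45.7750
σ = √[45.7750 / 7] = 2.5572%
VaR = −(r̄ − z·σ) = −(-0.1250 − 2.326 × 2.5572) = −(-6.0730) = 6.0730%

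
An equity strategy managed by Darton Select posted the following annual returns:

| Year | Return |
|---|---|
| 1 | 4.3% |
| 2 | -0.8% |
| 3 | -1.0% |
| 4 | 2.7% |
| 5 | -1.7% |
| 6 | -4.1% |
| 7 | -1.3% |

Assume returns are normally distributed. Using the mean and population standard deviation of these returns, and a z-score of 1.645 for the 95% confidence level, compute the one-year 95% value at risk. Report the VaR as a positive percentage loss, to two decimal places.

Mean return μ = -1.90 / 7 = -0.2714%
Population std dev = √[48.2943 / 7] = 2.6266%
VaR = −(μ − z·σ) = −(-0.2714 − 1.645 × 2.6266) = −(-4.5922) = 4.5922%

4.59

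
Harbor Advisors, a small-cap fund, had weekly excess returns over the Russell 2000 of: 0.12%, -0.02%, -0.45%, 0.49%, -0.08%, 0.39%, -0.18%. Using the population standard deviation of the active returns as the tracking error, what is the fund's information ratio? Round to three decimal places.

r̄ = (0.12 − 0.02 − 0.45 + 0.49 − 0.08 + 0.39 − 0.18) / 7 = 0.270 / 7 = 0.0386%
Σ(r − r̄)² = 0.6379; population σ = √(0.6379/7) = 0.3019%
IR = r̄ / tracking error = 0.0386 / 0.3019 = 0.1279

0.128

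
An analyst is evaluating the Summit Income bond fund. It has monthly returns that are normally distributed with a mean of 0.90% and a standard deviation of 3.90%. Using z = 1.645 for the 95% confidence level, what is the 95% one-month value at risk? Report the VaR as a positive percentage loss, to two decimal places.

5.52

VaR (as % loss) = −(μ − z·σ) = −(0.90% − 1.645 × 3.90%) = −(-5.5155%) = 5.5155%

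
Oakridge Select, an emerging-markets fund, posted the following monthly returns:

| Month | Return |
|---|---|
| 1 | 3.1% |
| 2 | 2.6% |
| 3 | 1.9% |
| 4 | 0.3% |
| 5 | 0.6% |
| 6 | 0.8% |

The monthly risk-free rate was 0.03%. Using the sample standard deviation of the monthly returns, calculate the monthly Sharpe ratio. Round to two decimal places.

Mean return r̄ = 9.30 / 6 = 1.5500%
Σ(r − r̄)² = (3.1 − 1.5500)² + (2.6 − 1.5500)² + (1.9 − 1.5500)² + … = 6.6550
σ = √[6.6550 / 5] = 1.1537%
Sharpe = (r̄ − rf) / σ = (1.5500 − 0.03) / 1.1537 = 1.5200 / 1.1537 = 1.3175

1.32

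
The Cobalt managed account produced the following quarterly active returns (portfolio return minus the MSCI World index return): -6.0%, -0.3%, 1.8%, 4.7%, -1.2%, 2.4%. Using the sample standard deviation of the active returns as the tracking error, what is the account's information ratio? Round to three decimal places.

0.063

r̄ = (-6 − 0.3 + 1.8 + 4.7 − 1.2 + 2.4) / 6 = 1.40 / 6 = 0.2333%
Sample std dev = √[68.2933 / 5] = 3.6958%
IR = r̄ / tracking error = 0.2333 / 3.6958 = 0.0631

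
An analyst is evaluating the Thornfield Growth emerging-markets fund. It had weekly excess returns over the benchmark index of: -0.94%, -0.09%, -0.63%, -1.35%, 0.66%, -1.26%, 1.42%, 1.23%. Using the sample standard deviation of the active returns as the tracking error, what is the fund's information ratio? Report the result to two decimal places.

-0.11

r̄ = (-0.94 − 0.09 − 0.63 − 1.35 + 0.66 − 1.26 + 1.42 + 1.23) / 8 = -0.960 / 8 = -0.1200%
Sample std dev = √[8.5484 / 7] = 1.1051%
IR = r̄ / tracking error = -0.1200 / 1.1051 = -0.1086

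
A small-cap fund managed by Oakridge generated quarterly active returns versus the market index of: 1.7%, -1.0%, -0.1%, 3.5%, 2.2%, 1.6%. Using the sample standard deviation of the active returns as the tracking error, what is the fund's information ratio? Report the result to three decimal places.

0.812

μ = (1.7 − 1 − 0.1 + 3.5 + 2.2 + 1.6) / 6 = 1.3167%
Σ(r − μ)² = (1.7 − 1.3167)² + (-1 − 1.3167)² + (-0.1 − 1.3167)² + … = 13.1483
σ = √[13.1483 / 5] = 1.6216%
IR = μ / tracking error = 1.3167 / 1.6216 = 0.8120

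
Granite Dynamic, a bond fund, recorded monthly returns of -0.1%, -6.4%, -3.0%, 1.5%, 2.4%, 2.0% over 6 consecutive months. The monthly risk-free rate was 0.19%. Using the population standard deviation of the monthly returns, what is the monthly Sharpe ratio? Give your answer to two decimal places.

-0.25

r̄ = (-0.1 − 6.4 − 3 + 1.5 + 2.4 + 2) / 6 = -0.6000%
Σ(r − r̄)² = 59.8200; population σ = √(59.8200/6) = 3.1575%
Sharpe = (r̄ − rf) / σ = (-0.6000 − 0.19) / 3.1575 = -0.7900 / 3.1575 = -0.2502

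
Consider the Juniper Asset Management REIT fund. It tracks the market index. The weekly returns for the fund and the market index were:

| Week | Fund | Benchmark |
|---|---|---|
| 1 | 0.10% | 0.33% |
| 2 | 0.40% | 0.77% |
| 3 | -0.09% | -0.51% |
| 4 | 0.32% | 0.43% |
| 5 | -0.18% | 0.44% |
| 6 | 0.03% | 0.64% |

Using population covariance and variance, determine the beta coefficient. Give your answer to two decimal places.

r̄p = 0.0967%,  r̄m = 0.3500%
Cov = Σ(rp − r̄p)(rm − r̄m) / 6 = 0.0436
Var(rm) = Σ(rm − r̄m)² / 6 = 0.1692
β = Cov / Var = 0.0436 / 0.1692 = 0.2577

0.26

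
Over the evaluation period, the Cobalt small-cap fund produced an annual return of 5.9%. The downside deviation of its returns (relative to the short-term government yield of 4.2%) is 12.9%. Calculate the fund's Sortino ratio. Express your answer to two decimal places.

0.13

Sortino = (Rp − Rf) / σd = (5.9% − 4.2%) / 12.9% = 1.70% / 12.9% = 0.1318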